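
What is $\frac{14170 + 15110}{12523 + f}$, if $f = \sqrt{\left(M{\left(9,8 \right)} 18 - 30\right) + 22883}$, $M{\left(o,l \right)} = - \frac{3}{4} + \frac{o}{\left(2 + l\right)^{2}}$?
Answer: $\frac{9166836000}{3920067197} - \frac{292800 \sqrt{142757}}{3920067197} \approx 2.3102$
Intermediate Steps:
$M{\left(o,l \right)} = - \frac{3}{4} + \frac{o}{\left(2 + l\right)^{2}}$ ($M{\left(o,l \right)} = \left(-3\right) \frac{1}{4} + \frac{o}{\left(2 + l\right)^{2}} = - \frac{3}{4} + \frac{o}{\left(2 + l\right)^{2}}$)
$f = \frac{2 \sqrt{142757}}{5}$ ($f = \sqrt{\left(\left(- \frac{3}{4} + \frac{9}{\left(2 + 8\right)^{2}}\right) 18 - 30\right) + 22883} = \sqrt{\left(\left(- \frac{3}{4} + \frac{9}{100}\right) 18 - 30\right) + 22883} = \sqrt{\left(\left(- \frac{33}{50}\right) 18 - 30\right) + 22883} = \sqrt{\left(- \frac{297}{25} - 30\right) + 22883} = \sqrt{- \frac{1047}{25} + 22883} = \sqrt{\frac{571028}{25}} = \frac{2 \sqrt{142757}}{5} \approx 151.13$)
$\frac{14170 + 15110}{12523 + f} = \frac{14170 + 15110}{12523 + \frac{2 \sqrt{142757}}{5}} = \frac{29280}{12523 + \frac{2 \sqrt{142757}}{5}}$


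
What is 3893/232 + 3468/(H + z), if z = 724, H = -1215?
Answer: 1106887/113912 ≈ 9.7170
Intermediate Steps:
3893/232 + 3468/(H + z) = 3893/232 + 3468/(-1215 + 724) = 3893*(1/232) + 3468/(-491) = 3893/232 + 3468*(-1/491) = 3893/232 - 3468/491 = 1106887/113912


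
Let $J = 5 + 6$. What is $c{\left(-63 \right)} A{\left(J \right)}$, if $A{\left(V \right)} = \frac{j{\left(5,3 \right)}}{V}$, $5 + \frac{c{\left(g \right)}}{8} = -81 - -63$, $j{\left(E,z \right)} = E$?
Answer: $- \frac{920}{11} \approx -83.636$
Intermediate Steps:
$c{\left(g \right)} = -184$ ($c{\left(g \right)} = -40 + 8 \left(-81 - -63\right) = -40 + 8 \left(-81 + 63\right) = -40 + 8 \left(-18\right) = -40 - 144 = -184$)
$J = 11$
$A{\left(V \right)} = \frac{5}{V}$
$c{\left(-63 \right)} A{\left(J \right)} = - 184 \cdot \frac{5}{11} = - 184 \cdot 5 \cdot \frac{1}{11} = \left(-184\right) \frac{5}{11} = - \frac{920}{11}$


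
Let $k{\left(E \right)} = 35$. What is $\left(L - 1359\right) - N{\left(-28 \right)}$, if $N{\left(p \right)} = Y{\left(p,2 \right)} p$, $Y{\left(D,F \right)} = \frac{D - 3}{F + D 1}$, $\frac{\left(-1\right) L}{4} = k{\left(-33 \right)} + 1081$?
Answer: $- \frac{75265}{13} \approx -5789.6$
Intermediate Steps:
$L = -4464$ ($L = - 4 \left(35 + 1081\right) = \left(-4\right) 1116 = -4464$)
$Y{\left(D,F \right)} = \frac{-3 + D}{D + F}$ ($Y{\left(D,F \right)} = \frac{-3 + D}{F + D} = \frac{-3 + D}{D + F}$)
$N{\left(p \right)} = \frac{p \left(-3 + p\right)}{2 + p}$ ($N{\left(p \right)} = \frac{-3 + p}{p + 2} p = \frac{-3 + p}{2 + p} p = \frac{p \left(-3 + p\right)}{2 + p}$)
$\left(L - 1359\right) - N{\left(-28 \right)} = \left(-4464 - 1359\right) - - \frac{28 \left(-3 - 28\right)}{2 - 28} = -5823 - \left(-28\right) \frac{1}{-26} \left(-31\right) = -5823 - \left(-28\right) \left(- \frac{1}{26}\right) \left(-31\right) = -5823 - - \frac{434}{13} = -5823 + \frac{434}{13} = - \frac{75265}{13}$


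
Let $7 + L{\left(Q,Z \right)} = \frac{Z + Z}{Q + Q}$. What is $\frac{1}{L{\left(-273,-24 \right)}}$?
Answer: $- \frac{91}{629} \approx -0.14467$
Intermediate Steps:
$L{\left(Q,Z \right)} = -7 + \frac{Z}{Q}$ ($L{\left(Q,Z \right)} = -7 + \frac{Z + Z}{Q + Q} = -7 + \frac{2 Z}{2 Q} = -7 + 2 Z \frac{1}{2 Q} = -7 + \frac{Z}{Q}$)
$\frac{1}{L{\left(-273,-24 \right)}} = \frac{1}{-7 - \frac{24}{-273}} = \frac{1}{-7 - - \frac{8}{91}} = \frac{1}{-7 + \frac{8}{91}} = \frac{1}{- \frac{629}{91}} = - \frac{91}{629}$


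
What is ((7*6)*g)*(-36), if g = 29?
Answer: -43848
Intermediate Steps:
((7*6)*g)*(-36) = ((7*6)*29)*(-36) = (42*29)*(-36) = 1218*(-36) = -43848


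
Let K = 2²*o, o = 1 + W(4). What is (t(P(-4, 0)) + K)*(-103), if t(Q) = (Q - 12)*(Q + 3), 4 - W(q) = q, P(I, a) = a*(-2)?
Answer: 3296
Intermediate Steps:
P(I, a) = -2*a
W(q) = 4 - q
t(Q) = (-12 + Q)*(3 + Q)
o = 1 (o = 1 + (4 - 1*4) = 1 + (4 - 4) = 1 + 0 = 1)
K = 4 (K = 2²*1 = 4*1 = 4)
(t(P(-4, 0)) + K)*(-103) = ((-36 + (-2*0)² - (-18)*0) + 4)*(-103) = ((-36 + 0² - 9*0) + 4)*(-103) = ((-36 + 0 + 0) + 4)*(-103) = (-36 + 4)*(-103) = -32*(-103) = 3296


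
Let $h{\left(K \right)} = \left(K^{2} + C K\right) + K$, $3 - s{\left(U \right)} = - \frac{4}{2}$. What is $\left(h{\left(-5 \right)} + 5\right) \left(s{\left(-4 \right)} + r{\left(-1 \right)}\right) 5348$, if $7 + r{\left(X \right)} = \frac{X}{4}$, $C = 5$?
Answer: $0$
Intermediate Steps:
$s{\left(U \right)} = 5$ ($s{\left(U \right)} = 3 - - \frac{4}{2} = 3 - \left(-4\right) \frac{1}{2} = 3 - -2 = 3 + 2 = 5$)
$h{\left(K \right)} = K^{2} + 6 K$ ($h{\left(K \right)} = \left(K^{2} + 5 K\right) + K = K^{2} + 6 K$)
$r{\left(X \right)} = -7 + \frac{X}{4}$
$\left(h{\left(-5 \right)} + 5\right) \left(s{\left(-4 \right)} + r{\left(-1 \right)}\right) 5348 = \left(- 5 \left(6 - 5\right) + 5\right) \left(5 + \left(-7 + \frac{1}{4} \left(-1\right)\right)\right) 5348 = \left(\left(-5\right) 1 + 5\right) \left(5 - \frac{29}{4}\right) 5348 = \left(-5 + 5\right) \left(5 - \frac{29}{4}\right) 5348 = 0 \left(- \frac{9}{4}\right) 5348 = 0 \cdot 5348 = 0$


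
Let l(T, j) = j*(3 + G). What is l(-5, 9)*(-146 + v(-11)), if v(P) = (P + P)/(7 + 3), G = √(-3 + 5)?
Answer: -20007/5 - 6669*√2/5 ≈ -5887.7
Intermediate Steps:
G = √2 ≈ 1.4142
v(P) = P/5 (v(P) = (2*P)/10 = (2*P)*(⅒) = P/5)
l(T, j) = j*(3 + √2)
l(-5, 9)*(-146 + v(-11)) = (9*(3 + √2))*(-146 + (⅕)*(-11)) = (27 + 9*√2)*(-146 - 11/5) = (27 + 9*√2)*(-741/5) = -20007/5 - 6669*√2/5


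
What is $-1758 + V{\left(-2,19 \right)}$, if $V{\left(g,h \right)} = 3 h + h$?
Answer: $-1682$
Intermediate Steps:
$V{\left(g,h \right)} = 4 h$
$-1758 + V{\left(-2,19 \right)} = -1758 + 4 \cdot 19 = -1758 + 76 = -1682$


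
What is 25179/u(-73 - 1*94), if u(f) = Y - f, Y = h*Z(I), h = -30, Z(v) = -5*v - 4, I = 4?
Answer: 25179/887 ≈ 28.387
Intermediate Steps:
Z(v) = -4 - 5*v
Y = 720 (Y = -30*(-4 - 5*4) = -30*(-4 - 20) = -30*(-24) = 720)
u(f) = 720 - f
25179/u(-73 - 1*94) = 25179/(720 - (-73 - 1*94)) = 25179/(720 - (-73 - 94)) = 25179/(720 - 1*(-167)) = 25179/(720 + 167) = 25179/887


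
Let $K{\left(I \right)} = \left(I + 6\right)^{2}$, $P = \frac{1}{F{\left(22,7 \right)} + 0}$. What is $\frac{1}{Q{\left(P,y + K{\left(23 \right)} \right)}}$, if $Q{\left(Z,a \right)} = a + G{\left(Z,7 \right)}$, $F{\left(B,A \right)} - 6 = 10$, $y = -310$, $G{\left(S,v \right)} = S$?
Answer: $\frac{16}{8497} \approx 0.001883$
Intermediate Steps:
$F{\left(B,A \right)} = 16$ ($F{\left(B,A \right)} = 6 + 10 = 16$)
$P = \frac{1}{16}$ ($P = \frac{1}{16 + 0} = \frac{1}{16} \approx 0.0625$)
$K{\left(I \right)} = \left(6 + I\right)^{2}$
$Q{\left(Z,a \right)} = Z + a$ ($Q{\left(Z,a \right)} = a + Z = Z + a$)
$\frac{1}{Q{\left(P,y + K{\left(23 \right)} \right)}} = \frac{1}{\frac{1}{16} - \left(310 - \left(6 + 23\right)^{2}\right)} = \frac{1}{\frac{1}{16} - \left(310 - 29^{2}\right)} = \frac{1}{\frac{1}{16} + \left(-310 + 841\right)} = \frac{1}{\frac{1}{16} + 531} = \frac{1}{\frac{8497}{16}} = \frac{16}{8497}$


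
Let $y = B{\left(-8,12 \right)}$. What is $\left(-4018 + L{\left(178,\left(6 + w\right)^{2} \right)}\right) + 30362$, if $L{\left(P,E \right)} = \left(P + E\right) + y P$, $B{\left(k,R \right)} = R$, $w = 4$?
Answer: $28758$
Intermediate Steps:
$y = 12$
$L{\left(P,E \right)} = E + 13 P$ ($L{\left(P,E \right)} = \left(P + E\right) + 12 P = \left(E + P\right) + 12 P = E + 13 P$)
$\left(-4018 + L{\left(178,\left(6 + w\right)^{2} \right)}\right) + 30362 = \left(-4018 + \left(\left(6 + 4\right)^{2} + 13 \cdot 178\right)\right) + 30362 = \left(-4018 + \left(10^{2} + 2314\right)\right) + 30362 = \left(-4018 + \left(100 + 2314\right)\right) + 30362 = \left(-4018 + 2414\right) + 30362 = -1604 + 30362 = 28758$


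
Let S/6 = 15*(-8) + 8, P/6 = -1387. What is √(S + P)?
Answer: I*√8994 ≈ 94.837*I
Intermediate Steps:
P = -8322 (P = 6*(-1387) = -8322)
S = -672 (S = 6*(15*(-8) + 8) = 6*(-120 + 8) = 6*(-112) = -672)
√(S + P) = √(-672 - 8322) = √(-8994) = I*√8994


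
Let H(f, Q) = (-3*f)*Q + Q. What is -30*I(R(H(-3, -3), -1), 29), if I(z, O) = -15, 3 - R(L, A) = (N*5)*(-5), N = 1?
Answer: 450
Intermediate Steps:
H(f, Q) = Q - 3*Q*f (H(f, Q) = -3*Q*f + Q = Q - 3*Q*f)
R(L, A) = 28 (R(L, A) = 3 - 1*5*(-5) = 3 - 5*(-5) = 3 - 1*(-25) = 3 + 25 = 28)
-30*I(R(H(-3, -3), -1), 29) = -30*(-15) = 450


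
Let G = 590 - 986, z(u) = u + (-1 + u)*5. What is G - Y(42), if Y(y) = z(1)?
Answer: -397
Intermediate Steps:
z(u) = -5 + 6*u (z(u) = u + (-5 + 5*u) = -5 + 6*u)
G = -396
Y(y) = 1 (Y(y) = -5 + 6*1 = -5 + 6 = 1)
G - Y(42) = -396 - 1*1 = -396 - 1 = -397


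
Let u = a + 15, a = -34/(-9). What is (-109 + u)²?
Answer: 659344/81 ≈ 8140.0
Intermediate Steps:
a = 34/9 (a = -34*(-⅑) = 34/9 ≈ 3.7778)
u = 169/9 (u = 34/9 + 15 = 169/9 ≈ 18.778)
(-109 + u)² = (-109 + 169/9)² = (-812/9)² = 659344/81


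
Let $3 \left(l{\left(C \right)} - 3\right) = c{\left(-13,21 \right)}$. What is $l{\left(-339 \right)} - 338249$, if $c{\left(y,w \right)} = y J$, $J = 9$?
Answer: $-338285$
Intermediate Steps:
$c{\left(y,w \right)} = 9 y$ ($c{\left(y,w \right)} = y 9 = 9 y$)
$l{\left(C \right)} = -36$ ($l{\left(C \right)} = 3 + \frac{9 \left(-13\right)}{3} = 3 + \frac{1}{3} \left(-117\right) = 3 - 39 = -36$)
$l{\left(-339 \right)} - 338249 = -36 - 338249 = -338285$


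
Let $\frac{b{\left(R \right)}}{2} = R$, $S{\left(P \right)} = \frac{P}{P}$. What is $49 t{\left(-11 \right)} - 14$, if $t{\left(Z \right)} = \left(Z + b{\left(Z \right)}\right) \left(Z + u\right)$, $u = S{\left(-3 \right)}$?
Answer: $16156$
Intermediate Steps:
$S{\left(P \right)} = 1$
$u = 1$
$b{\left(R \right)} = 2 R$
$t{\left(Z \right)} = 3 Z \left(1 + Z\right)$ ($t{\left(Z \right)} = \left(Z + 2 Z\right) \left(Z + 1\right) = 3 Z \left(1 + Z\right)$)
$49 t{\left(-11 \right)} - 14 = 49 \cdot 3 \left(-11\right) \left(1 - 11\right) - 14 = 49 \cdot 3 \left(-11\right) \left(-10\right) - 14 = 49 \cdot 330 - 14 = 16170 - 14 = 16156$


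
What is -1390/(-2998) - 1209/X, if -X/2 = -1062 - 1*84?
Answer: -73117/1145236 ≈ -0.063844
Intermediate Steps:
X = 2292 (X = -2*(-1062 - 1*84) = -2*(-1062 - 84) = -2*(-1146) = 2292)
-1390/(-2998) - 1209/X = -1390/(-2998) - 1209/2292 = -1390*(-1/2998) - 1209*1/2292 = 695/1499 - 403/764 = -73117/1145236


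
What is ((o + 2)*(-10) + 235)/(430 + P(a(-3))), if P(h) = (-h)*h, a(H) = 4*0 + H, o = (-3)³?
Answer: 485/421 ≈ 1.1520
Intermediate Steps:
o = -27
a(H) = H (a(H) = 0 + H = H)
P(h) = -h²
((o + 2)*(-10) + 235)/(430 + P(a(-3))) = ((-27 + 2)*(-10) + 235)/(430 - 1*(-3)²) = (-25*(-10) + 235)/(430 - 1*9) = (250 + 235)/(430 - 9) = 485/421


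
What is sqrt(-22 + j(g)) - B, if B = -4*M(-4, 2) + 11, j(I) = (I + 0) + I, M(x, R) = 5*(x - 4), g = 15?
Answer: -171 + 2*sqrt(2) ≈ -168.17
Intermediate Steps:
M(x, R) = -20 + 5*x (M(x, R) = 5*(-4 + x) = -20 + 5*x)
j(I) = 2*I (j(I) = I + I = 2*I)
B = 171 (B = -4*(-20 + 5*(-4)) + 11 = -4*(-20 - 20) + 11 = -4*(-40) + 11 = 160 + 11 = 171)
sqrt(-22 + j(g)) - B = sqrt(-22 + 2*15) - 1*171 = sqrt(-22 + 30) - 171 = sqrt(8) - 171 = 2*sqrt(2) - 171 = -171 + 2*sqrt(2)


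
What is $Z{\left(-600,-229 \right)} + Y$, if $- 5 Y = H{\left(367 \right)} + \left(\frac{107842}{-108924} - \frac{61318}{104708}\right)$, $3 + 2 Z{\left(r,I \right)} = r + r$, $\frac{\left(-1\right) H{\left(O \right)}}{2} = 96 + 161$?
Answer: $- \frac{3552616333223}{7128258870} \approx -498.38$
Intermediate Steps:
$H{\left(O \right)} = -514$ ($H{\left(O \right)} = - 2 \left(96 + 161\right) = \left(-2\right) 257 = -514$)
$Z{\left(r,I \right)} = - \frac{3}{2} + r$ ($Z{\left(r,I \right)} = - \frac{3}{2} + \frac{r + r}{2} = - \frac{3}{2} + \frac{2 r}{2} = - \frac{3}{2} + r$)
$Y = \frac{367515688541}{3564129435}$ ($Y = - \frac{-514 + \left(\frac{107842}{-108924} - \frac{61318}{104708}\right)}{5} = - \frac{-514 + \left(107842 \left(- \frac{1}{108924}\right) - \frac{30659}{52354}\right)}{5} = - \frac{-514 - \frac{1123182623}{712825887}}{5} = \left(- \frac{1}{5}\right) \left(- \frac{367515688541}{712825887}\right) = \frac{367515688541}{3564129435} \approx 103.12$)
$Z{\left(-600,-229 \right)} + Y = \left(- \frac{3}{2} - 600\right) + \frac{367515688541}{3564129435} = - \frac{1203}{2} + \frac{367515688541}{3564129435} = - \frac{3552616333223}{7128258870}$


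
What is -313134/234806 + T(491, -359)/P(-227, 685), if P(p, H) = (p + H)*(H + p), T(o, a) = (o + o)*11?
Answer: -15786966491/12313461446 ≈ -1.2821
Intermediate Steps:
T(o, a) = 22*o (T(o, a) = (2*o)*11 = 22*o)
P(p, H) = (H + p)**2 (P(p, H) = (H + p)*(H + p) = (H + p)**2)
-313134/234806 + T(491, -359)/P(-227, 685) = -313134/234806 + (22*491)/((685 - 227)**2) = -313134*1/234806 + 10802/(458**2) = -156567/117403 + 10802/209764 = -156567/117403 + 10802*(1/209764) = -156567/117403 + 5401/104882 = -15786966491/12313461446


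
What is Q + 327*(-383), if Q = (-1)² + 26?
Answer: -125214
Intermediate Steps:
Q = 27 (Q = 1 + 26 = 27)
Q + 327*(-383) = 27 + 327*(-383) = 27 - 125241 = -125214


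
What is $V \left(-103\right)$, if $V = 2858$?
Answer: $-294374$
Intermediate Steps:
$V \left(-103\right) = 2858 \left(-103\right) = -294374$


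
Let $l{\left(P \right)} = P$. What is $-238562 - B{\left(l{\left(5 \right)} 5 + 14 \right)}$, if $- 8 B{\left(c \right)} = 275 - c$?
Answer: $- \frac{477065}{2} \approx -2.3853 \cdot 10^{5}$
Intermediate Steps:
$B{\left(c \right)} = - \frac{275}{8} + \frac{c}{8}$ ($B{\left(c \right)} = - \frac{275 - c}{8} = - \frac{275}{8} + \frac{c}{8}$)
$-238562 - B{\left(l{\left(5 \right)} 5 + 14 \right)} = -238562 - \left(- \frac{275}{8} + \frac{5 \cdot 5 + 14}{8}\right) = -238562 - \left(- \frac{275}{8} + \frac{25 + 14}{8}\right) = -238562 - \left(- \frac{275}{8} + \frac{1}{8} \cdot 39\right) = -238562 - \left(- \frac{275}{8} + \frac{39}{8}\right) = -238562 - - \frac{59}{2} = -238562 + \frac{59}{2} = - \frac{477065}{2}$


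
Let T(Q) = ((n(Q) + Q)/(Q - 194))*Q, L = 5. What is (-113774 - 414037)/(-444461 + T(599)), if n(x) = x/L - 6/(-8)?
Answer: 158343300/133019033 ≈ 1.1904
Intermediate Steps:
n(x) = ¾ + x/5 (n(x) = x/5 - 6/(-8) = x*(⅕) - 6*(-⅛) = x/5 + ¾ = ¾ + x/5)
T(Q) = Q*(¾ + 6*Q/5)/(-194 + Q) (T(Q) = (((¾ + Q/5) + Q)/(Q - 194))*Q = ((¾ + 6*Q/5)/(-194 + Q))*Q = Q*(¾ + 6*Q/5)/(-194 + Q))
(-113774 - 414037)/(-444461 + T(599)) = (-113774 - 414037)/(-444461 + (3/20)*599*(5 + 8*599)/(-194 + 599)) = -527811/(-444461 + (3/20)*599*(5 + 4792)/405) = -527811/(-444461 + (3/20)*599*(1/405)*4797) = -527811/(-444461 + 319267/300) = -527811/(-133019033/300) = -527811*(-300/133019033) = 158343300/133019033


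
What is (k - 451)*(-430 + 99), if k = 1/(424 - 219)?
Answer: 30602274/205 ≈ 1.4928e+5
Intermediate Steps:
k = 1/205 ≈ 0.0048781
(k - 451)*(-430 + 99) = (1/205 - 451)*(-430 + 99) = -92454/205*(-331) = 30602274/205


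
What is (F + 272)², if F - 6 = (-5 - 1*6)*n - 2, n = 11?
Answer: 24025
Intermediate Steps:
F = -117 (F = 6 + ((-5 - 1*6)*11 - 2) = 6 + ((-5 - 6)*11 - 2) = 6 + (-11*11 - 2) = 6 + (-121 - 2) = 6 - 123 = -117)
(F + 272)² = (-117 + 272)² = 155² = 24025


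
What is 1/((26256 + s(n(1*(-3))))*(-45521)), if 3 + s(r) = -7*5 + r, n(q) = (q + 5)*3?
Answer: -1/1193742704 ≈ -8.3770e-10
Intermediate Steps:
n(q) = 15 + 3*q (n(q) = (5 + q)*3 = 15 + 3*q)
s(r) = -38 + r (s(r) = -3 + (-7*5 + r) = -3 + (-35 + r) = -38 + r)
1/((26256 + s(n(1*(-3))))*(-45521)) = 1/((26256 + (-38 + (15 + 3*(1*(-3)))))*(-45521)) = -1/45521/(26256 + (-38 + (15 + 3*(-3)))) = -1/45521/(26256 + (-38 + (15 - 9))) = -1/45521/(26256 + (-38 + 6)) = -1/45521/(26256 - 32) = -1/45521/26224 = (1/26224)*(-1/45521) = -1/1193742704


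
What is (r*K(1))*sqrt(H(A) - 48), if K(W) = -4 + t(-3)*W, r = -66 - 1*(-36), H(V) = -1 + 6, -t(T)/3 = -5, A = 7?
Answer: -330*I*sqrt(43) ≈ -2164.0*I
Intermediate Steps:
t(T) = 15 (t(T) = -3*(-5) = 15)
H(V) = 5
r = -30 (r = -66 + 36 = -30)
K(W) = -4 + 15*W
(r*K(1))*sqrt(H(A) - 48) = (-30*(-4 + 15*1))*sqrt(5 - 48) = (-30*(-4 + 15))*sqrt(-43) = (-30*11)*(I*sqrt(43)) = -330*I*sqrt(43)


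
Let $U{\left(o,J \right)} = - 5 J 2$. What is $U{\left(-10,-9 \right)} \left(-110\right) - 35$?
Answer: $-9935$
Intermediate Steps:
$U{\left(o,J \right)} = - 10 J$
$U{\left(-10,-9 \right)} \left(-110\right) - 35 = \left(-10\right) \left(-9\right) \left(-110\right) - 35 = 90 \left(-110\right) - 35 = -9900 - 35 = -9935$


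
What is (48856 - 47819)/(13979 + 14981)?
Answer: 1037/28960 ≈ 0.035808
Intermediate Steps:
(48856 - 47819)/(13979 + 14981) = 1037/28960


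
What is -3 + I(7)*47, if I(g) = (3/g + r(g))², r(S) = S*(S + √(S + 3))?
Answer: 6754975/49 + 32524*√10 ≈ 2.4071e+5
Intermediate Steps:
r(S) = S*(S + √(3 + S))
I(g) = (3/g + g*(g + √(3 + g)))²
-3 + I(7)*47 = -3 + ((3 + 7²*(7 + √(3 + 7)))²/7²)*47 = -3 + ((3 + 49*(7 + √10))²/49)*47 = -3 + ((3 + (343 + 49*√10))²/49)*47 = -3 + ((346 + 49*√10)²/49)*47 = -3 + 47*(346 + 49*√10)²/49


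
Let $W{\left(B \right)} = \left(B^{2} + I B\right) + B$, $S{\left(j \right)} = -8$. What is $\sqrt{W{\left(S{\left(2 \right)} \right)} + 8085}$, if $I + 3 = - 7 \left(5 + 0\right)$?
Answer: $\sqrt{8445} \approx 91.897$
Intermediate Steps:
$I = -38$ ($I = -3 - 7 \left(5 + 0\right) = -3 - 35 = -38$)
$W{\left(B \right)} = B^{2} - 37 B$ ($W{\left(B \right)} = \left(B^{2} - 38 B\right) + B = B^{2} - 37 B$)
$\sqrt{W{\left(S{\left(2 \right)} \right)} + 8085} = \sqrt{- 8 \left(-37 - 8\right) + 8085} = \sqrt{\left(-8\right) \left(-45\right) + 8085} = \sqrt{360 + 8085} = \sqrt{8445}$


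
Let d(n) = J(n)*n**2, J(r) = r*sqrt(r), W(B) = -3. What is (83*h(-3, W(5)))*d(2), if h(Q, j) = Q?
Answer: -1992*sqrt(2) ≈ -2817.1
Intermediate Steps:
J(r) = r**(3/2)
d(n) = n**(7/2) (d(n) = n**(3/2)*n**2 = n**(7/2))
(83*h(-3, W(5)))*d(2) = (83*(-3))*2**(7/2) = -1992*sqrt(2)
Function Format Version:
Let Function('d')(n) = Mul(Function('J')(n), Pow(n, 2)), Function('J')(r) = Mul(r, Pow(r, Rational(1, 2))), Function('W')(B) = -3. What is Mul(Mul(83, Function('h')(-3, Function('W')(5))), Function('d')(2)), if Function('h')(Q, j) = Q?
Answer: Mul(-1992, Pow(2, Rational(1, 2))) ≈ -2817.1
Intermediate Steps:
Function('J')(r) = Pow(r, Rational(3, 2))
Function('d')(n) = Pow(n, Rational(7, 2)) (Function('d')(n) = Mul(Pow(n, Rational(3, 2)), Pow(n, 2)) = Pow(n, Rational(7, 2)))
Mul(Mul(83, Function('h')(-3, Function('W')(5))), Function('d')(2)) = Mul(Mul(83, -3), Pow(2, Rational(7, 2))) = Mul(-249, Mul(8, Pow(2, Rational(1, 2)))) = Mul(-1992, Pow(2, Rational(1, 2)))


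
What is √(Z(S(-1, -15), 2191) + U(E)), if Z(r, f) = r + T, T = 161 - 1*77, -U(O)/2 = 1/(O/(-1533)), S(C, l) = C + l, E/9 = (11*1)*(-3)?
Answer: √62810/33 ≈ 7.5945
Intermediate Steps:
E = -297 (E = 9*((11*1)*(-3)) = 9*(11*(-3)) = 9*(-33) = -297)
U(O) = 3066/O (U(O) = -2*(-1533/O) = -(-3066)/O = 3066/O)
T = 84 (T = 161 - 77 = 84)
Z(r, f) = 84 + r (Z(r, f) = r + 84 = 84 + r)
√(Z(S(-1, -15), 2191) + U(E)) = √((84 + (-1 - 15)) + 3066/(-297)) = √((84 - 16) + 3066*(-1/297)) = √(68 - 1022/99) = √(5710/99) = √62810/33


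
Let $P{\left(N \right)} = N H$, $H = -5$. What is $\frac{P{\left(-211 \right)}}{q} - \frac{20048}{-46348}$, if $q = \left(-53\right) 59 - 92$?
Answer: $\frac{3909343}{37298553} \approx 0.10481$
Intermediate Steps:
$q = -3219$ ($q = -3127 - 92 = -3219$)
$P{\left(N \right)} = - 5 N$ ($P{\left(N \right)} = N \left(-5\right) = - 5 N$)
$\frac{P{\left(-211 \right)}}{q} - \frac{20048}{-46348} = \frac{\left(-5\right) \left(-211\right)}{-3219} - \frac{20048}{-46348} = 1055 \left(- \frac{1}{3219}\right) - - \frac{5012}{11587} = - \frac{1055}{3219} + \frac{5012}{11587} = \frac{3909343}{37298553}$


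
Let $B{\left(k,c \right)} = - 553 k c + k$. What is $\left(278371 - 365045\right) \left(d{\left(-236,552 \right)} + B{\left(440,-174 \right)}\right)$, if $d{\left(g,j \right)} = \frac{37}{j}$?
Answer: $- \frac{1012813524358349}{276} \approx -3.6696 \cdot 10^{12}$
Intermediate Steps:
$B{\left(k,c \right)} = k - 553 c k$ ($B{\left(k,c \right)} = - 553 c k + k = k - 553 c k$)
$\left(278371 - 365045\right) \left(d{\left(-236,552 \right)} + B{\left(440,-174 \right)}\right) = \left(278371 - 365045\right) \left(\frac{37}{552} + 440 \left(1 - -96222\right)\right) = - 86674 \left(37 \cdot \frac{1}{552} + 440 \left(1 + 96222\right)\right) = - 86674 \left(\frac{37}{552} + 440 \cdot 96223\right) = - 86674 \left(\frac{37}{552} + 42338120\right) = \left(-86674\right) \frac{23370642277}{552} = - \frac{1012813524358349}{276}$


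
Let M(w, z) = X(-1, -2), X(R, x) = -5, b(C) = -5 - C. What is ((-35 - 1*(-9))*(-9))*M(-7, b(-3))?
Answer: -1170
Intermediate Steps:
M(w, z) = -5
((-35 - 1*(-9))*(-9))*M(-7, b(-3)) = ((-35 - 1*(-9))*(-9))*(-5) = ((-35 + 9)*(-9))*(-5) = -26*(-9)*(-5) = 234*(-5) = -1170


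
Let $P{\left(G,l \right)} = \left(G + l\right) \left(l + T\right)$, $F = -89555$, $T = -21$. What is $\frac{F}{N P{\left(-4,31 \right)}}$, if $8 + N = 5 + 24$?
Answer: $- \frac{17911}{1134} \approx -15.795$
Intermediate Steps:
$P{\left(G,l \right)} = \left(-21 + l\right) \left(G + l\right)$ ($P{\left(G,l \right)} = \left(G + l\right) \left(l - 21\right) = \left(G + l\right) \left(-21 + l\right) = \left(-21 + l\right) \left(G + l\right)$)
$N = 21$ ($N = -8 + \left(5 + 24\right) = -8 + 29 = 21$)
$\frac{F}{N P{\left(-4,31 \right)}} = - \frac{89555}{21 \left(31^{2} - -84 - 651 - 124\right)} = - \frac{89555}{21 \left(961 + 84 - 651 - 124\right)} = - \frac{89555}{21 \cdot 270} = - \frac{89555}{5670} = \left(-89555\right) \frac{1}{5670} = - \frac{17911}{1134}$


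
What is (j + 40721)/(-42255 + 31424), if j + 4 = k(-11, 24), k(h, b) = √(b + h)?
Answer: -40717/10831 - √13/10831 ≈ -3.7596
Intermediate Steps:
j = -4 + √13 (j = -4 + √(24 - 11) = -4 + √13 ≈ -0.39445)
(j + 40721)/(-42255 + 31424) = ((-4 + √13) + 40721)/(-42255 + 31424) = (40717 + √13)/(-10831) = (40717 + √13)*(-1/10831) = -40717/10831 - √13/10831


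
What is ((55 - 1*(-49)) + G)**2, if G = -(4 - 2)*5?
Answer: 8836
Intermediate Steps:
G = -10 (G = -1*2*5 = -2*5 = -10)
((55 - 1*(-49)) + G)**2 = ((55 - 1*(-49)) - 10)**2 = ((55 + 49) - 10)**2 = (104 - 10)**2 = 94**2 = 8836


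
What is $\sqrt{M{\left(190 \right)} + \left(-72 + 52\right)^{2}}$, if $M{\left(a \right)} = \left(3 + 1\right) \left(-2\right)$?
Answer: $14 \sqrt{2} \approx 19.799$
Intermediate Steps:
$M{\left(a \right)} = -8$ ($M{\left(a \right)} = 4 \left(-2\right) = -8$)
$\sqrt{M{\left(190 \right)} + \left(-72 + 52\right)^{2}} = \sqrt{-8 + \left(-72 + 52\right)^{2}} = \sqrt{-8 + \left(-20\right)^{2}} = \sqrt{-8 + 400} = \sqrt{392} = 14 \sqrt{2}$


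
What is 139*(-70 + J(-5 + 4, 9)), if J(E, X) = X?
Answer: -8479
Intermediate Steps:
139*(-70 + J(-5 + 4, 9)) = 139*(-70 + 9) = 139*(-61) = -8479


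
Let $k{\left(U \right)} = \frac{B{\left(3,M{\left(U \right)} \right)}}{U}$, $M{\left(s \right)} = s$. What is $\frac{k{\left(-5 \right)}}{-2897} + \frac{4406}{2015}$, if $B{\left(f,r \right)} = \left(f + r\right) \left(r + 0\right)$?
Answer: $\frac{12768212}{5837455} \approx 2.1873$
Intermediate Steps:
$B{\left(f,r \right)} = r \left(f + r\right)$ ($B{\left(f,r \right)} = \left(f + r\right) r = r \left(f + r\right)$)
$k{\left(U \right)} = 3 + U$ ($k{\left(U \right)} = \frac{U \left(3 + U\right)}{U} = 3 + U$)
$\frac{k{\left(-5 \right)}}{-2897} + \frac{4406}{2015} = \frac{3 - 5}{-2897} + \frac{4406}{2015} = \left(-2\right) \left(- \frac{1}{2897}\right) + 4406 \cdot \frac{1}{2015} = \frac{2}{2897} + \frac{4406}{2015} = \frac{12768212}{5837455}$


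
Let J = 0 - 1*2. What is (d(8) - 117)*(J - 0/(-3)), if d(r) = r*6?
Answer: 138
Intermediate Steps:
d(r) = 6*r
J = -2 (J = 0 - 2 = -2)
(d(8) - 117)*(J - 0/(-3)) = (6*8 - 117)*(-2 - 0/(-3)) = (48 - 117)*(-2 - 0*(-1)/3) = -69*(-2 - 5*0) = -69*(-2 + 0) = -69*(-2) = 138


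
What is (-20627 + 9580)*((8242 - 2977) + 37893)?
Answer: -476766426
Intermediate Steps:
(-20627 + 9580)*((8242 - 2977) + 37893) = -11047*(5265 + 37893) = -11047*43158 = -476766426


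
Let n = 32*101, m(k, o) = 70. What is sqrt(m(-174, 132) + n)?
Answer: sqrt(3302) ≈ 57.463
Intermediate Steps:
n = 3232
sqrt(m(-174, 132) + n) = sqrt(70 + 3232) = sqrt(3302)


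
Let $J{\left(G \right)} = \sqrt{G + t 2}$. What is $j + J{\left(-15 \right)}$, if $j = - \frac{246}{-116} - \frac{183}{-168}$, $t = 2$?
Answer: $\frac{5213}{1624} + i \sqrt{11} \approx 3.21 + 3.3166 i$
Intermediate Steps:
$j = \frac{5213}{1624}$ ($j = \left(-246\right) \left(- \frac{1}{116}\right) - - \frac{61}{56} = \frac{123}{58} + \frac{61}{56} = \frac{5213}{1624} \approx 3.21$)
$J{\left(G \right)} = \sqrt{4 + G}$ ($J{\left(G \right)} = \sqrt{G + 2 \cdot 2} = \sqrt{G + 4} = \sqrt{4 + G}$)
$j + J{\left(-15 \right)} = \frac{5213}{1624} + \sqrt{4 - 15} = \frac{5213}{1624} + \sqrt{-11} = \frac{5213}{1624} + i \sqrt{11}$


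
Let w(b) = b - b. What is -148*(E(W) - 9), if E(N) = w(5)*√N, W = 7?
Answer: 1332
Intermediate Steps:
w(b) = 0
E(N) = 0 (E(N) = 0*√N = 0)
-148*(E(W) - 9) = -148*(0 - 9) = -148*(-9) = 1332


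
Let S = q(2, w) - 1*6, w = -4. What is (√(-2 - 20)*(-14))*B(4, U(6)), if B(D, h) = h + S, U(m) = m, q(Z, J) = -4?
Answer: 56*I*√22 ≈ 262.66*I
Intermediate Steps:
S = -10 (S = -4 - 1*6 = -4 - 6 = -10)
B(D, h) = -10 + h (B(D, h) = h - 10 = -10 + h)
(√(-2 - 20)*(-14))*B(4, U(6)) = (√(-2 - 20)*(-14))*(-10 + 6) = (√(-22)*(-14))*(-4) = ((I*√22)*(-14))*(-4) = -14*I*√22*(-4) = 56*I*√22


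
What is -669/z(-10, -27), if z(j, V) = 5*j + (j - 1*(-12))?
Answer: 223/16 ≈ 13.938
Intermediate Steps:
z(j, V) = 12 + 6*j (z(j, V) = 5*j + (j + 12) = 5*j + (12 + j) = 12 + 6*j)
-669/z(-10, -27) = -669/(12 + 6*(-10)) = -669/(12 - 60) = -669/(-48) = -669*(-1/48) = 223/16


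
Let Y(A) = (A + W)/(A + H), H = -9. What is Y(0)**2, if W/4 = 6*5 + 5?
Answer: 19600/81 ≈ 241.98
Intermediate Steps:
W = 140 (W = 4*(6*5 + 5) = 4*(30 + 5) = 4*35 = 140)
Y(A) = (140 + A)/(-9 + A) (Y(A) = (A + 140)/(A - 9) = (140 + A)/(-9 + A))
Y(0)**2 = ((140 + 0)/(-9 + 0))**2 = (140/(-9))**2 = (-1/9*140)**2 = (-140/9)**2 = 19600/81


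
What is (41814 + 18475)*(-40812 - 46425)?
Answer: -5259431493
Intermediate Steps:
(41814 + 18475)*(-40812 - 46425) = 60289*(-87237) = -5259431493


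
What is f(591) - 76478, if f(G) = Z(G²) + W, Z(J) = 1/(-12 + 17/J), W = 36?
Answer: -320395908191/4191355 ≈ -76442.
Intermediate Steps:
f(G) = 36 - G²/(-17 + 12*G²) (f(G) = -G²/(-17 + 12*G²) + 36 = 36 - G²/(-17 + 12*G²))
f(591) - 76478 = (-612 + 431*591²)/(-17 + 12*591²) - 76478 = (-612 + 431*349281)/(-17 + 12*349281) - 76478 = (-612 + 150540111)/(-17 + 4191372) - 76478 = 150539499/4191355 - 76478 = -320395908191/4191355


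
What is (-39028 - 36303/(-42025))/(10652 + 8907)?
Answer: -1640115397/821966975 ≈ -1.9954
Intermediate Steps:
(-39028 - 36303/(-42025))/(10652 + 8907) = (-39028 - 36303*(-1/42025))/19559 = (-39028 + 36303/42025)*(1/19559) = -1640115397/42025*1/19559 = -1640115397/821966975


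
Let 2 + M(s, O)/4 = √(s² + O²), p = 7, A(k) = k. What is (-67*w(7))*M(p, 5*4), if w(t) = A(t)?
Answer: 3752 - 1876*√449 ≈ -36000.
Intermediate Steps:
M(s, O) = -8 + 4*√(O² + s²) (M(s, O) = -8 + 4*√(s² + O²) = -8 + 4*√(O² + s²))
w(t) = t
(-67*w(7))*M(p, 5*4) = (-67*7)*(-8 + 4*√((5*4)² + 7²)) = -469*(-8 + 4*√(20² + 49)) = -469*(-8 + 4*√(400 + 49)) = -469*(-8 + 4*√449) = 3752 - 1876*√449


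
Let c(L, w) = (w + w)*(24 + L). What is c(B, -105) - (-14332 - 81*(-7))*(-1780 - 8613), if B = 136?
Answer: -143093245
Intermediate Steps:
c(L, w) = 2*w*(24 + L) (c(L, w) = (2*w)*(24 + L) = 2*w*(24 + L))
c(B, -105) - (-14332 - 81*(-7))*(-1780 - 8613) = 2*(-105)*(24 + 136) - (-14332 - 81*(-7))*(-1780 - 8613) = 2*(-105)*160 - (-14332 + 567)*(-10393) = -33600 - (-13765)*(-10393) = -33600 - 1*143059645 = -33600 - 143059645 = -143093245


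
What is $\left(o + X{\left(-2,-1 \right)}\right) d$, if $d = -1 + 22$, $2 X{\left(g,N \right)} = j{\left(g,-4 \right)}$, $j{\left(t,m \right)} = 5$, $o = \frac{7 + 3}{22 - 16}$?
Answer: $\frac{175}{2} \approx 87.5$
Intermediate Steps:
$o = \frac{5}{3}$ ($o = \frac{10}{6} = 10 \cdot \frac{1}{6} = \frac{5}{3} \approx 1.6667$)
$X{\left(g,N \right)} = \frac{5}{2}$ ($X{\left(g,N \right)} = \frac{1}{2} \cdot 5 = \frac{5}{2}$)
$d = 21$
$\left(o + X{\left(-2,-1 \right)}\right) d = \left(\frac{5}{3} + \frac{5}{2}\right) 21 = \frac{25}{6} \cdot 21 = \frac{175}{2}$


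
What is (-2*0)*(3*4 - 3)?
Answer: 0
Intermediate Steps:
(-2*0)*(3*4 - 3) = 0*(12 - 3) = 0*9 = 0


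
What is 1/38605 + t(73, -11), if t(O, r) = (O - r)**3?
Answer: 22881337921/38605 ≈ 5.9270e+5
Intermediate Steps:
1/38605 + t(73, -11) = 1/38605 + (73 - 1*(-11))**3 = 1/38605 + (73 + 11)**3 = 1/38605 + 84**3 = 1/38605 + 592704 = 22881337921/38605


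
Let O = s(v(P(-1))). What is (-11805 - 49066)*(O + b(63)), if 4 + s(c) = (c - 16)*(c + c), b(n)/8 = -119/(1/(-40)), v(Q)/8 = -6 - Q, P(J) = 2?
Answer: -2941043236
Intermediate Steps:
v(Q) = -48 - 8*Q (v(Q) = 8*(-6 - Q) = -48 - 8*Q)
b(n) = 38080 (b(n) = 8*(-119/(1/(-40))) = 8*(-119/(-1/40)) = 8*(-119*(-40)) = 8*4760 = 38080)
s(c) = -4 + 2*c*(-16 + c) (s(c) = -4 + (c - 16)*(c + c) = -4 + (-16 + c)*(2*c) = -4 + 2*c*(-16 + c))
O = 10236 (O = -4 - 32*(-48 - 8*2) + 2*(-48 - 8*2)² = -4 - 32*(-48 - 16) + 2*(-48 - 16)² = -4 - 32*(-64) + 2*(-64)² = -4 + 2048 + 2*4096 = -4 + 2048 + 8192 = 10236)
(-11805 - 49066)*(O + b(63)) = (-11805 - 49066)*(10236 + 38080) = -60871*48316 = -2941043236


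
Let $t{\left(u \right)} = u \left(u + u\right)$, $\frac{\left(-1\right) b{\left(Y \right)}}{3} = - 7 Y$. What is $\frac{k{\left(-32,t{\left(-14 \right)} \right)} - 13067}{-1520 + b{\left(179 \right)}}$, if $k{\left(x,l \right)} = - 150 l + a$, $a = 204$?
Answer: $- \frac{71663}{2239} \approx -32.007$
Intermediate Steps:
$b{\left(Y \right)} = 21 Y$ ($b{\left(Y \right)} = - 3 \left(- 7 Y\right) = 21 Y$)
$t{\left(u \right)} = 2 u^{2}$ ($t{\left(u \right)} = u 2 u = 2 u^{2}$)
$k{\left(x,l \right)} = 204 - 150 l$ ($k{\left(x,l \right)} = - 150 l + 204 = 204 - 150 l$)
$\frac{k{\left(-32,t{\left(-14 \right)} \right)} - 13067}{-1520 + b{\left(179 \right)}} = \frac{\left(204 - 150 \cdot 2 \left(-14\right)^{2}\right) - 13067}{-1520 + 21 \cdot 179} = \frac{\left(204 - 150 \cdot 2 \cdot 196\right) - 13067}{-1520 + 3759} = \frac{\left(204 - 58800\right) - 13067}{2239} = \left(\left(204 - 58800\right) - 13067\right) \frac{1}{2239} = \left(-58596 - 13067\right) \frac{1}{2239} = \left(-71663\right) \frac{1}{2239} = - \frac{71663}{2239}$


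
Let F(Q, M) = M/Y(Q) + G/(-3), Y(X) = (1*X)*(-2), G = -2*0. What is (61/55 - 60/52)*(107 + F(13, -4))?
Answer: -44576/9295 ≈ -4.7957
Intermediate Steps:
G = 0
Y(X) = -2*X (Y(X) = X*(-2) = -2*X)
F(Q, M) = -M/(2*Q) (F(Q, M) = M/((-2*Q)) + 0/(-3) = M*(-1/(2*Q)) + 0*(-1/3) = -M/(2*Q) + 0 = -M/(2*Q))
(61/55 - 60/52)*(107 + F(13, -4)) = (61/55 - 60/52)*(107 - 1/2*(-4)/13) = (61*(1/55) - 60*1/52)*(107 - 1/2*(-4)*1/13) = (61/55 - 15/13)*(107 + 2/13) = -32/715*1393/13 = -44576/9295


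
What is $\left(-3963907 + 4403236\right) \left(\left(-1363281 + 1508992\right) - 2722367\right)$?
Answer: $-1131999703824$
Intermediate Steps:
$\left(-3963907 + 4403236\right) \left(\left(-1363281 + 1508992\right) - 2722367\right) = 439329 \left(145711 - 2722367\right) = 439329 \left(-2576656\right) = -1131999703824$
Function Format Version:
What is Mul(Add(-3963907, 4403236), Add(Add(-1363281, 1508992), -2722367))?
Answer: -1131999703824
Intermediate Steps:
Mul(Add(-3963907, 4403236), Add(Add(-1363281, 1508992), -2722367)) = Mul(439329, Add(145711, -2722367)) = Mul(439329, -2576656) = -1131999703824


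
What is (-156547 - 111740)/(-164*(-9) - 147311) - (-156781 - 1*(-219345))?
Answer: -9123752653/145835 ≈ -62562.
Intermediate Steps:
(-156547 - 111740)/(-164*(-9) - 147311) - (-156781 - 1*(-219345)) = -268287/(1476 - 147311) - (-156781 + 219345) = -268287/(-145835) - 1*62564 = -268287*(-1/145835) - 62564 = 268287/145835 - 62564 = -9123752653/145835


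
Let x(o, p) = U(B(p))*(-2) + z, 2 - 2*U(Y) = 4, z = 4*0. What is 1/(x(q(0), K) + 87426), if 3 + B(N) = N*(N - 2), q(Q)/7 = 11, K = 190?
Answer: 1/87428 ≈ 1.1438e-5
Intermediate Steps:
q(Q) = 77 (q(Q) = 7*11 = 77)
B(N) = -3 + N*(-2 + N) (B(N) = -3 + N*(N - 2) = -3 + N*(-2 + N))
z = 0
U(Y) = -1 (U(Y) = 1 - ½*4 = 1 - 2 = -1)
x(o, p) = 2 (x(o, p) = -1*(-2) + 0 = 2 + 0 = 2)
1/(x(q(0), K) + 87426) = 1/(2 + 87426) = 1/87428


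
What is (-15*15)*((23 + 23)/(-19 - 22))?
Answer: 10350/41 ≈ 252.44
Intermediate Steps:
(-15*15)*((23 + 23)/(-19 - 22)) = -10350/(-41) = -10350*(-1)/41 = -225*(-46/41) = 10350/41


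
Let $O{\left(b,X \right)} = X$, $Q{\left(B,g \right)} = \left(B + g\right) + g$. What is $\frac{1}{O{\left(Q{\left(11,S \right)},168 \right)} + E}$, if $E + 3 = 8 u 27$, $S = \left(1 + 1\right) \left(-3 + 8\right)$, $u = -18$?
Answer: $- \frac{1}{3723} \approx -0.0002686$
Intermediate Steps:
$S = 10$ ($S = 2 \cdot 5 = 10$)
$Q{\left(B,g \right)} = B + 2 g$
$E = -3891$ ($E = -3 + 8 \left(-18\right) 27 = -3 - 3888 = -3891$)
$\frac{1}{O{\left(Q{\left(11,S \right)},168 \right)} + E} = \frac{1}{168 - 3891} = \frac{1}{-3723} = - \frac{1}{3723}$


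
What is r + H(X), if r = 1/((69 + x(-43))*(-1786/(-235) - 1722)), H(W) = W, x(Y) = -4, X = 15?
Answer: 1671539/111436 ≈ 15.000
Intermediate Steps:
r = -1/111436 (r = 1/((69 - 4)*(-1786/(-235) - 1722)) = 1/(65*(-1786*(-1/235) - 1722)) = 1/(65*(38/5 - 1722)) = 1/(65*(-8572/5)) = 1/(-111436) = -1/111436 ≈ -8.9738e-6)
r + H(X) = -1/111436 + 15 = 1671539/111436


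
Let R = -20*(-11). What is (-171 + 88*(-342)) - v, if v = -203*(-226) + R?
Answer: -76365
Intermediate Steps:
R = 220
v = 46098 (v = -203*(-226) + 220 = 45878 + 220 = 46098)
(-171 + 88*(-342)) - v = (-171 + 88*(-342)) - 1*46098 = (-171 - 30096) - 46098 = -30267 - 46098 = -76365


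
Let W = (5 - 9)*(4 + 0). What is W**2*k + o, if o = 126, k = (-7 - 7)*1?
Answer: -3458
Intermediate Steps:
W = -16 (W = -4*4 = -16)
k = -14 (k = -14*1 = -14)
W**2*k + o = (-16)**2*(-14) + 126 = 256*(-14) + 126 = -3584 + 126 = -3458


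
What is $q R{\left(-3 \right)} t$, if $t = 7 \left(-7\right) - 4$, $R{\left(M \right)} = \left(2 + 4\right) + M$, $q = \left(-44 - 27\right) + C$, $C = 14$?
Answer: $9063$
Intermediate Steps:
$q = -57$ ($q = \left(-44 - 27\right) + 14 = -71 + 14 = -57$)
$R{\left(M \right)} = 6 + M$
$t = -53$ ($t = -49 - 4 = -53$)
$q R{\left(-3 \right)} t = - 57 \left(6 - 3\right) \left(-53\right) = \left(-57\right) 3 \left(-53\right) = \left(-171\right) \left(-53\right) = 9063$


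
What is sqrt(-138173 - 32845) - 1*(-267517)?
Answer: 267517 + 3*I*sqrt(19002) ≈ 2.6752e+5 + 413.54*I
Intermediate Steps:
sqrt(-138173 - 32845) - 1*(-267517) = sqrt(-171018) + 267517 = 3*I*sqrt(19002) + 267517 = 267517 + 3*I*sqrt(19002)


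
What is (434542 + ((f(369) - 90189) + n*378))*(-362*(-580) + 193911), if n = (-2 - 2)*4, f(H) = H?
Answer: 136780607054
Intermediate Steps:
n = -16 (n = -4*4 = -16)
(434542 + ((f(369) - 90189) + n*378))*(-362*(-580) + 193911) = (434542 + ((369 - 90189) - 16*378))*(-362*(-580) + 193911) = (434542 + (-89820 - 6048))*(209960 + 193911) = (434542 - 95868)*403871 = 338674*403871 = 136780607054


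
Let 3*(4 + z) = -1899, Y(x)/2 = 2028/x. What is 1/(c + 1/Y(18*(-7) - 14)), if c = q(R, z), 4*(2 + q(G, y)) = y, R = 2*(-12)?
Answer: -2028/327085 ≈ -0.0062002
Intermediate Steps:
R = -24
Y(x) = 4056/x (Y(x) = 2*(2028/x) = 4056/x)
z = -637 (z = -4 + (⅓)*(-1899) = -4 - 633 = -637)
q(G, y) = -2 + y/4
c = -645/4 (c = -2 + (¼)*(-637) = -2 - 637/4 = -645/4 ≈ -161.25)
1/(c + 1/Y(18*(-7) - 14)) = 1/(-645/4 + 1/(4056/(18*(-7) - 14))) = 1/(-645/4 + 1/(4056/(-126 - 14))) = 1/(-645/4 + 1/(4056/(-140))) = 1/(-645/4 + 1/(4056*(-1/140))) = 1/(-645/4 + 1/(-1014/35)) = 1/(-645/4 - 35/1014) = 1/(-327085/2028) = -2028/327085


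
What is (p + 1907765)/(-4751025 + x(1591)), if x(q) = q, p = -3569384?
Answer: 1661619/4749434 ≈ 0.34986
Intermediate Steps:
(p + 1907765)/(-4751025 + x(1591)) = (-3569384 + 1907765)/(-4751025 + 1591) = -1661619/(-4749434) = -1661619*(-1/4749434) = 1661619/4749434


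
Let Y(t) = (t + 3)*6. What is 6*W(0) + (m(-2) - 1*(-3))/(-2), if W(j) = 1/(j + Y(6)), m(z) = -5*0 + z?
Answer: -7/18 ≈ -0.38889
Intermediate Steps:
Y(t) = 18 + 6*t (Y(t) = (3 + t)*6 = 18 + 6*t)
m(z) = z (m(z) = 0 + z = z)
W(j) = 1/(54 + j) (W(j) = 1/(j + (18 + 6*6)) = 1/(j + (18 + 36)) = 1/(j + 54) = 1/(54 + j))
6*W(0) + (m(-2) - 1*(-3))/(-2) = 6/(54 + 0) + (-2 - 1*(-3))/(-2) = 6/54 + (-2 + 3)*(-½) = 6*(1/54) + 1*(-½) = ⅑ - ½ = -7/18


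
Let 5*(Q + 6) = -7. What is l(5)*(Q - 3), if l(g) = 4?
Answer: -208/5 ≈ -41.600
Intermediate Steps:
Q = -37/5 (Q = -6 + (1/5)*(-7) = -6 - 7/5 = -37/5 ≈ -7.4000)
l(5)*(Q - 3) = 4*(-37/5 - 3) = 4*(-52/5) = -208/5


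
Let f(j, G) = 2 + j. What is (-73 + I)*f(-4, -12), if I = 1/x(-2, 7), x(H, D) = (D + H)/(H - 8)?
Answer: 150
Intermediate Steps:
x(H, D) = (D + H)/(-8 + H)
I = -2 (I = 1/((7 - 2)/(-8 - 2)) = 1/(5/(-10)) = 1/(-⅒*5) = 1/(-½) = -2)
(-73 + I)*f(-4, -12) = (-73 - 2)*(2 - 4) = -75*(-2) = 150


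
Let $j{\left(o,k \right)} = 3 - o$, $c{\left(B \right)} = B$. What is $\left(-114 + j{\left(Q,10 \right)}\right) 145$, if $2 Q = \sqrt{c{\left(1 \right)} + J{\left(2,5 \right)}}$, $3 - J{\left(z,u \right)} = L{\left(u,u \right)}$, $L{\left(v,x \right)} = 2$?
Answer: $-16095 - \frac{145 \sqrt{2}}{2} \approx -16198.0$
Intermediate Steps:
$J{\left(z,u \right)} = 1$ ($J{\left(z,u \right)} = 3 - 2 = 1$)
$Q = \frac{\sqrt{2}}{2}$ ($Q = \frac{\sqrt{1 + 1}}{2} = \frac{\sqrt{2}}{2} \approx 0.70711$)
$\left(-114 + j{\left(Q,10 \right)}\right) 145 = \left(-114 + \left(3 - \frac{\sqrt{2}}{2}\right)\right) 145 = \left(-111 - \frac{\sqrt{2}}{2}\right) 145 = -16095 - \frac{145 \sqrt{2}}{2}$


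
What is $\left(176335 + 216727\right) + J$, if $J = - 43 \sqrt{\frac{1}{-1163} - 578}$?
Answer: $393062 - \frac{43 i \sqrt{781786045}}{1163} \approx 3.9306 \cdot 10^{5} - 1033.8 i$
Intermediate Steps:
$J = - \frac{43 i \sqrt{781786045}}{1163}$ ($J = - 43 \sqrt{- \frac{1}{1163} - 578} = - 43 \sqrt{- \frac{672215}{1163}} = - 43 \frac{i \sqrt{781786045}}{1163} = - \frac{43 i \sqrt{781786045}}{1163} \approx - 1033.8 i$)
$\left(176335 + 216727\right) + J = \left(176335 + 216727\right) - \frac{43 i \sqrt{781786045}}{1163} = 393062 - \frac{43 i \sqrt{781786045}}{1163}$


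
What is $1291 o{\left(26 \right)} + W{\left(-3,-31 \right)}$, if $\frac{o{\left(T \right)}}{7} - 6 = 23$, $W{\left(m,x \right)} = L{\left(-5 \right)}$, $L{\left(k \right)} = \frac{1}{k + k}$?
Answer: $\frac{2620729}{10} \approx 2.6207 \cdot 10^{5}$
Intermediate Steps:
$L{\left(k \right)} = \frac{1}{2 k}$
$W{\left(m,x \right)} = - \frac{1}{10}$ ($W{\left(m,x \right)} = \frac{1}{2 \left(-5\right)} = \frac{1}{2} \left(- \frac{1}{5}\right) = - \frac{1}{10}$)
$o{\left(T \right)} = 203$ ($o{\left(T \right)} = 42 + 7 \cdot 23 = 42 + 161 = 203$)
$1291 o{\left(26 \right)} + W{\left(-3,-31 \right)} = 1291 \cdot 203 - \frac{1}{10} = 262073 - \frac{1}{10} = \frac{2620729}{10}$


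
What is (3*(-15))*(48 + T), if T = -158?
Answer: 4950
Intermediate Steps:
(3*(-15))*(48 + T) = (3*(-15))*(48 - 158) = -45*(-110) = 4950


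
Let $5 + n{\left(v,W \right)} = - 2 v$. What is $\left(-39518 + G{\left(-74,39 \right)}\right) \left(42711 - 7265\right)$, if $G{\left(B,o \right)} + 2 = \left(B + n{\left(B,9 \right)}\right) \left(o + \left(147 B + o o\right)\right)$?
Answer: $-24190548052$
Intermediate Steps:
$n{\left(v,W \right)} = -5 - 2 v$
$G{\left(B,o \right)} = -2 + \left(-5 - B\right) \left(o + o^{2} + 147 B\right)$ ($G{\left(B,o \right)} = -2 + \left(B - \left(5 + 2 B\right)\right) \left(o + \left(147 B + o o\right)\right) = -2 + \left(-5 - B\right) \left(o + \left(147 B + o^{2}\right)\right) = -2 + \left(-5 - B\right) \left(o + \left(o^{2} + 147 B\right)\right) = -2 + \left(-5 - B\right) \left(o + o^{2} + 147 B\right)$)
$\left(-39518 + G{\left(-74,39 \right)}\right) \left(42711 - 7265\right) = \left(-39518 - \left(-54193 - 104949 - 2886 + 804972\right)\right) \left(42711 - 7265\right) = \left(-39518 - \left(755498 - 112554\right)\right) 35446 = \left(-39518 - 642944\right) 35446 = \left(-682462\right) 35446 = -24190548052$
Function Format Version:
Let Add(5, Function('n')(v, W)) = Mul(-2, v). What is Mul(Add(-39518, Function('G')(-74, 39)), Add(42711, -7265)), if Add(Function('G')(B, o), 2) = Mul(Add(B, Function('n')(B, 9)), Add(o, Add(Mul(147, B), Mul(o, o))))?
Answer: -24190548052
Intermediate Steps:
Function('n')(v, W) = Add(-5, Mul(-2, v))
Function('G')(B, o) = Add(-2, Mul(Add(-5, Mul(-1, B)), Add(o, Pow(o, 2), Mul(147, B)))) (Function('G')(B, o) = Add(-2, Mul(Add(B, Add(-5, Mul(-2, B))), Add(o, Add(Mul(147, B), Mul(o, o))))) = Add(-2, Mul(Add(-5, Mul(-1, B)), Add(o, Add(Mul(147, B), Pow(o, 2))))) = Add(-2, Mul(Add(-5, Mul(-1, B)), Add(o, Add(Pow(o, 2), Mul(147, B))))) = Add(-2, Mul(Add(-5, Mul(-1, B)), Add(o, Pow(o, 2), Mul(147, B)))))
Mul(Add(-39518, Function('G')(-74, 39)), Add(42711, -7265)) = Mul(Add(-39518, Add(-2, Mul(-735, -74), Mul(-147, Pow(-74, 2)), Mul(-5, 39), Mul(-5, Pow(39, 2)), Mul(-1, -74, 39), Mul(-1, -74, Pow(39, 2)))), Add(42711, -7265)) = Mul(Add(-39518, Add(-2, 54390, Mul(-147, 5476), -195, Mul(-5, 1521), 2886, Mul(-1, -74, 1521))), 35446) = Mul(Add(-39518, Add(-2, 54390, -804972, -195, -7605, 2886, 112554)), 35446) = Mul(Add(-39518, -642944), 35446) = Mul(-682462, 35446) = -24190548052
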